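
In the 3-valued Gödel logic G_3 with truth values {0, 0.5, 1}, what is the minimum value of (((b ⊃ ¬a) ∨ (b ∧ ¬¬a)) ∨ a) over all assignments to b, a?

The minimum is attained at b = 0.5, a = 0.5:
  ¬a: Gödel ¬ of 0.5 = 0 (operand ≠ 0)
  (b ⊃ ¬a): 0.5 > 0, so result = 0
  ¬a: Gödel ¬ of 0.5 = 0 (operand ≠ 0)
  ¬¬a: Gödel ¬ of 0 = 1 (operand is 0)
  (b ∧ ¬¬a) = min(0.5, 1) = 0.5
  ((b ⊃ ¬a) ∨ (b ∧ ¬¬a)) = max(0, 0.5) = 0.5
  (((b ⊃ ¬a) ∨ (b ∧ ¬¬a)) ∨ a) = max(0.5, 0.5) = 0.5
Checking all 9 assignments confirms none give a value below 0.50.

0.50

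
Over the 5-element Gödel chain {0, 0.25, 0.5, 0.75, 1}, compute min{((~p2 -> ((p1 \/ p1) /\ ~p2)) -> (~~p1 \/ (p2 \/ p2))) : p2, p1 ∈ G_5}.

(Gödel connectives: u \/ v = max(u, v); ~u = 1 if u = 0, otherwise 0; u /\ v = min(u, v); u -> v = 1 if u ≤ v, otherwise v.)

The minimum is attained at p2 = 0.25, p1 = 0:
  ~p2: Gödel ¬ of 0.25 = 0 (operand ≠ 0)
  (p1 \/ p1) = max(0, 0) = 0
  ~p2: Gödel ¬ of 0.25 = 0 (operand ≠ 0)
  ((p1 \/ p1) /\ ~p2) = min(0, 0) = 0
  (~p2 -> ((p1 \/ p1) /\ ~p2)): 0 ≤ 0, so result = 1
  ~p1: Gödel ¬ of 0 = 1 (operand is 0)
  ~~p1: Gödel ¬ of 1 = 0 (operand ≠ 0)
  (p2 \/ p2) = max(0.25, 0.25) = 0.25
  (~~p1 \/ (p2 \/ p2)) = max(0, 0.25) = 0.25
  ((~p2 -> ((p1 \/ p1) /\ ~p2)) -> (~~p1 \/ (p2 \/ p2))): 1 > 0.25, so result = 0.25
Checking all 25 assignments confirms none give a value below 0.25.

0.25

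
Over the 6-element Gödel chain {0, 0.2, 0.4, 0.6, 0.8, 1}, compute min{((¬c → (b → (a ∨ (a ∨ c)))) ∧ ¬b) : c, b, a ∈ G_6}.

0.00

The minimum is attained at c = 0, b = 0.2, a = 0:
  ¬c: Gödel ¬ of 0 = 1 (operand is 0)
  (a ∨ c) = max(0, 0) = 0
  (a ∨ (a ∨ c)) = max(0, 0) = 0
  (b → (a ∨ (a ∨ c))): 0.2 > 0, so result = 0
  (¬c → (b → (a ∨ (a ∨ c)))): 1 > 0, so result = 0
  ¬b: Gödel ¬ of 0.2 = 0 (operand ≠ 0)
  ((¬c → (b → (a ∨ (a ∨ c)))) ∧ ¬b) = min(0, 0) = 0
Checking all 216 assignments confirms none give a value below 0.00.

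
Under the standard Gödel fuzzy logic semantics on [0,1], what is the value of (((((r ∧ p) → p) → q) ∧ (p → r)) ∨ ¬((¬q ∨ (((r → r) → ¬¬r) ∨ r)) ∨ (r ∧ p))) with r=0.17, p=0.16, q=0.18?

0.18

(r ∧ p) = min(0.17, 0.16) = 0.16
((r ∧ p) → p): 0.16 ≤ 0.16, so result = 1
(((r ∧ p) → p) → q): 1 > 0.18, so result = 0.18
(p → r): 0.16 ≤ 0.17, so result = 1
((((r ∧ p) → p) → q) ∧ (p → r)) = min(0.18, 1) = 0.18
¬q: Gödel ¬ of 0.18 = 0 (operand ≠ 0)
(r → r): 0.17 ≤ 0.17, so result = 1
¬r: Gödel ¬ of 0.17 = 0 (operand ≠ 0)
¬¬r: Gödel ¬ of 0 = 1 (operand is 0)
((r → r) → ¬¬r): 1 ≤ 1, so result = 1
(((r → r) → ¬¬r) ∨ r) = max(1, 0.17) = 1
(¬q ∨ (((r → r) → ¬¬r) ∨ r)) = max(0, 1) = 1
(r ∧ p) = min(0.17, 0.16) = 0.16
((¬q ∨ (((r → r) → ¬¬r) ∨ r)) ∨ (r ∧ p)) = max(1, 0.16) = 1
¬((¬q ∨ (((r → r) → ¬¬r) ∨ r)) ∨ (r ∧ p)): Gödel ¬ of 1 = 0 (operand ≠ 0)
(((((r ∧ p) → p) → q) ∧ (p → r)) ∨ ¬((¬q ∨ (((r → r) → ¬¬r) ∨ r)) ∨ (r ∧ p))) = max(0.18, 0) = 0.18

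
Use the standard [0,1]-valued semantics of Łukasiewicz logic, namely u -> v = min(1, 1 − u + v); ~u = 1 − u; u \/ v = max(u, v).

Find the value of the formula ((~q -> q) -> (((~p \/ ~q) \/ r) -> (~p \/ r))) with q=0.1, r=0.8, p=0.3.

~q: Łukasiewicz ¬ gives 1 − 0.1 = 0.9
(~q -> q): min(1, 1 − 0.9 + 0.1) = 0.2
~p: Łukasiewicz ¬ gives 1 − 0.3 = 0.7
~q: Łukasiewicz ¬ gives 1 − 0.1 = 0.9
(~p \/ ~q) = max(0.7, 0.9) = 0.9
((~p \/ ~q) \/ r) = max(0.9, 0.8) = 0.9
~p: Łukasiewicz ¬ gives 1 − 0.3 = 0.7
(~p \/ r) = max(0.7, 0.8) = 0.8
(((~p \/ ~q) \/ r) -> (~p \/ r)): min(1, 1 − 0.9 + 0.8) = 0.9
((~q -> q) -> (((~p \/ ~q) \/ r) -> (~p \/ r))): min(1, 1 − 0.2 + 0.9) = 1

1.00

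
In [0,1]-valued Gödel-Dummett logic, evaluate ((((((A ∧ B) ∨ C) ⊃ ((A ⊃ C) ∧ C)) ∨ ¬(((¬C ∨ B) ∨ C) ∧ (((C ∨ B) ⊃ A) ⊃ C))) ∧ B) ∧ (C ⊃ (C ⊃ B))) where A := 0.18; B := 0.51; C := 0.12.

(A ∧ B) = min(0.18, 0.51) = 0.18
((A ∧ B) ∨ C) = max(0.18, 0.12) = 0.18
(A ⊃ C): 0.18 > 0.12, so result = 0.12
((A ⊃ C) ∧ C) = min(0.12, 0.12) = 0.12
(((A ∧ B) ∨ C) ⊃ ((A ⊃ C) ∧ C)): 0.18 > 0.12, so result = 0.12
¬C: Gödel ¬ of 0.12 = 0 (operand ≠ 0)
(¬C ∨ B) = max(0, 0.51) = 0.51
((¬C ∨ B) ∨ C) = max(0.51, 0.12) = 0.51
(C ∨ B) = max(0.12, 0.51) = 0.51
((C ∨ B) ⊃ A): 0.51 > 0.18, so result = 0.18
(((C ∨ B) ⊃ A) ⊃ C): 0.18 > 0.12, so result = 0.12
(((¬C ∨ B) ∨ C) ∧ (((C ∨ B) ⊃ A) ⊃ C)) = min(0.51, 0.12) = 0.12
¬(((¬C ∨ B) ∨ C) ∧ (((C ∨ B) ⊃ A) ⊃ C)): Gödel ¬ of 0.12 = 0 (operand ≠ 0)
((((A ∧ B) ∨ C) ⊃ ((A ⊃ C) ∧ C)) ∨ ¬(((¬C ∨ B) ∨ C) ∧ (((C ∨ B) ⊃ A) ⊃ C))) = max(0.12, 0) = 0.12
(((((A ∧ B) ∨ C) ⊃ ((A ⊃ C) ∧ C)) ∨ ¬(((¬C ∨ B) ∨ C) ∧ (((C ∨ B) ⊃ A) ⊃ C))) ∧ B) = min(0.12, 0.51) = 0.12
(C ⊃ B): 0.12 ≤ 0.51, so result = 1
(C ⊃ (C ⊃ B)): 0.12 ≤ 1, so result = 1
((((((A ∧ B) ∨ C) ⊃ ((A ⊃ C) ∧ C)) ∨ ¬(((¬C ∨ B) ∨ C) ∧ (((C ∨ B) ⊃ A) ⊃ C))) ∧ B) ∧ (C ⊃ (C ⊃ B))) = min(0.12, 1) = 0.12

0.12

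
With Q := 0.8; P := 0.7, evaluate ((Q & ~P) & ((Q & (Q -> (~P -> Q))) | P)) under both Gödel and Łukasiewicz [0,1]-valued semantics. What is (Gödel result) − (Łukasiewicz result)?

Gödel evaluation:
  ~P: Gödel ¬ of 0.7 = 0 (operand ≠ 0)
  (Q & ~P) = min(0.8, 0) = 0
  ~P: Gödel ¬ of 0.7 = 0 (operand ≠ 0)
  (~P -> Q): 0 ≤ 0.8, so result = 1
  (Q -> (~P -> Q)): 0.8 ≤ 1, so result = 1
  (Q & (Q -> (~P -> Q))) = min(0.8, 1) = 0.8
  ((Q & (Q -> (~P -> Q))) | P) = max(0.8, 0.7) = 0.8
  ((Q & ~P) & ((Q & (Q -> (~P -> Q))) | P)) = min(0, 0.8) = 0
  Gödel value = 0
Łukasiewicz evaluation:
  ~P: Łukasiewicz ¬ gives 1 − 0.7 = 0.3
  (Q & ~P) = min(0.8, 0.3) = 0.3
  ~P: Łukasiewicz ¬ gives 1 − 0.7 = 0.3
  (~P -> Q): min(1, 1 − 0.3 + 0.8) = 1
  (Q -> (~P -> Q)): min(1, 1 − 0.8 + 1) = 1
  (Q & (Q -> (~P -> Q))) = min(0.8, 1) = 0.8
  ((Q & (Q -> (~P -> Q))) | P) = max(0.8, 0.7) = 0.8
  ((Q & ~P) & ((Q & (Q -> (~P -> Q))) | P)) = min(0.3, 0.8) = 0.3
  Łukasiewicz value = 0.3
Difference: 0 − 0.3 = -0.30

-0.30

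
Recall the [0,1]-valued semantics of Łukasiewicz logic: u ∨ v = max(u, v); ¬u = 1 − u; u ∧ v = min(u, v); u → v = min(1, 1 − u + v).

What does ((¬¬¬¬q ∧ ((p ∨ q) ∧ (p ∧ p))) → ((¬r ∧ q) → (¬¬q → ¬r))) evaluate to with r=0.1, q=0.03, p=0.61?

¬q: Łukasiewicz ¬ gives 1 − 0.03 = 0.97
¬¬q: Łukasiewicz ¬ gives 1 − 0.97 = 0.03
¬¬¬q: Łukasiewicz ¬ gives 1 − 0.03 = 0.97
¬¬¬¬q: Łukasiewicz ¬ gives 1 − 0.97 = 0.03
(p ∨ q) = max(0.61, 0.03) = 0.61
(p ∧ p) = min(0.61, 0.61) = 0.61
((p ∨ q) ∧ (p ∧ p)) = min(0.61, 0.61) = 0.61
(¬¬¬¬q ∧ ((p ∨ q) ∧ (p ∧ p))) = min(0.03, 0.61) = 0.03
¬r: Łukasiewicz ¬ gives 1 − 0.1 = 0.9
(¬r ∧ q) = min(0.9, 0.03) = 0.03
¬q: Łukasiewicz ¬ gives 1 − 0.03 = 0.97
¬¬q: Łukasiewicz ¬ gives 1 − 0.97 = 0.03
¬r: Łukasiewicz ¬ gives 1 − 0.1 = 0.9
(¬¬q → ¬r): min(1, 1 − 0.03 + 0.9) = 1
((¬r ∧ q) → (¬¬q → ¬r)): min(1, 1 − 0.03 + 1) = 1
((¬¬¬¬q ∧ ((p ∨ q) ∧ (p ∧ p))) → ((¬r ∧ q) → (¬¬q → ¬r))): min(1, 1 − 0.03 + 1) = 1

1.00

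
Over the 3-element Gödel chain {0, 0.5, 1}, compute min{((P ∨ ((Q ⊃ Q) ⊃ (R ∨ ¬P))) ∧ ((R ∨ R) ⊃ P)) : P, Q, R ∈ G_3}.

The minimum is attained at P = 0, Q = 0, R = 0.5:
  (Q ⊃ Q): 0 ≤ 0, so result = 1
  ¬P: Gödel ¬ of 0 = 1 (operand is 0)
  (R ∨ ¬P) = max(0.5, 1) = 1
  ((Q ⊃ Q) ⊃ (R ∨ ¬P)): 1 ≤ 1, so result = 1
  (P ∨ ((Q ⊃ Q) ⊃ (R ∨ ¬P))) = max(0, 1) = 1
  (R ∨ R) = max(0.5, 0.5) = 0.5
  ((R ∨ R) ⊃ P): 0.5 > 0, so result = 0
  ((P ∨ ((Q ⊃ Q) ⊃ (R ∨ ¬P))) ∧ ((R ∨ R) ⊃ P)) = min(1, 0) = 0
Checking all 27 assignments confirms none give a value below 0.00.

0.00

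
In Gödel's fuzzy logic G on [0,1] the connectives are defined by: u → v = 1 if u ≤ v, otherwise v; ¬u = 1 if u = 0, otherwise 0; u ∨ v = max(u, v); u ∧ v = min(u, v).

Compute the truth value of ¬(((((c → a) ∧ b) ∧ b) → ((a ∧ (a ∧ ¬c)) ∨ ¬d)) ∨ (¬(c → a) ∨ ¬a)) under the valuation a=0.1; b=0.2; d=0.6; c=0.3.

1.00

(c → a): 0.3 > 0.1, so result = 0.1
((c → a) ∧ b) = min(0.1, 0.2) = 0.1
(((c → a) ∧ b) ∧ b) = min(0.1, 0.2) = 0.1
¬c: Gödel ¬ of 0.3 = 0 (operand ≠ 0)
(a ∧ ¬c) = min(0.1, 0) = 0
(a ∧ (a ∧ ¬c)) = min(0.1, 0) = 0
¬d: Gödel ¬ of 0.6 = 0 (operand ≠ 0)
((a ∧ (a ∧ ¬c)) ∨ ¬d) = max(0, 0) = 0
((((c → a) ∧ b) ∧ b) → ((a ∧ (a ∧ ¬c)) ∨ ¬d)): 0.1 > 0, so result = 0
(c → a): 0.3 > 0.1, so result = 0.1
¬(c → a): Gödel ¬ of 0.1 = 0 (operand ≠ 0)
¬a: Gödel ¬ of 0.1 = 0 (operand ≠ 0)
(¬(c → a) ∨ ¬a) = max(0, 0) = 0
(((((c → a) ∧ b) ∧ b) → ((a ∧ (a ∧ ¬c)) ∨ ¬d)) ∨ (¬(c → a) ∨ ¬a)) = max(0, 0) = 0
¬(((((c → a) ∧ b) ∧ b) → ((a ∧ (a ∧ ¬c)) ∨ ¬d)) ∨ (¬(c → a) ∨ ¬a)): Gödel ¬ of 0 = 1 (operand is 0)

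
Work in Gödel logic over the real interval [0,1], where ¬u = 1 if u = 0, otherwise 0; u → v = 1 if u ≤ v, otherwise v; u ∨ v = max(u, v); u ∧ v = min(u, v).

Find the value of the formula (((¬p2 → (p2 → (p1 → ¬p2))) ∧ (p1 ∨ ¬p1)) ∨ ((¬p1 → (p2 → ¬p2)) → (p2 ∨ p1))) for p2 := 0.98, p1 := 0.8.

¬p2: Gödel ¬ of 0.98 = 0 (operand ≠ 0)
¬p2: Gödel ¬ of 0.98 = 0 (operand ≠ 0)
(p1 → ¬p2): 0.8 > 0, so result = 0
(p2 → (p1 → ¬p2)): 0.98 > 0, so result = 0
(¬p2 → (p2 → (p1 → ¬p2))): 0 ≤ 0, so result = 1
¬p1: Gödel ¬ of 0.8 = 0 (operand ≠ 0)
(p1 ∨ ¬p1) = max(0.8, 0) = 0.8
((¬p2 → (p2 → (p1 → ¬p2))) ∧ (p1 ∨ ¬p1)) = min(1, 0.8) = 0.8
¬p1: Gödel ¬ of 0.8 = 0 (operand ≠ 0)
¬p2: Gödel ¬ of 0.98 = 0 (operand ≠ 0)
(p2 → ¬p2): 0.98 > 0, so result = 0
(¬p1 → (p2 → ¬p2)): 0 ≤ 0, so result = 1
(p2 ∨ p1) = max(0.98, 0.8) = 0.98
((¬p1 → (p2 → ¬p2)) → (p2 ∨ p1)): 1 > 0.98, so result = 0.98
(((¬p2 → (p2 → (p1 → ¬p2))) ∧ (p1 ∨ ¬p1)) ∨ ((¬p1 → (p2 → ¬p2)) → (p2 ∨ p1))) = max(0.8, 0.98) = 0.98

0.98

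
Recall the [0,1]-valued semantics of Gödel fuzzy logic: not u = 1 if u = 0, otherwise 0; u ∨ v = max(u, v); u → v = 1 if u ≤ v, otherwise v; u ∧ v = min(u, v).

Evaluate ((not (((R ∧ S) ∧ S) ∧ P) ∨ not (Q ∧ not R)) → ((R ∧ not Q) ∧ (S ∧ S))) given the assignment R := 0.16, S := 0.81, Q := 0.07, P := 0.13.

(R ∧ S) = min(0.16, 0.81) = 0.16
((R ∧ S) ∧ S) = min(0.16, 0.81) = 0.16
(((R ∧ S) ∧ S) ∧ P) = min(0.16, 0.13) = 0.13
not (((R ∧ S) ∧ S) ∧ P): Gödel ¬ of 0.13 = 0 (operand ≠ 0)
not R: Gödel ¬ of 0.16 = 0 (operand ≠ 0)
(Q ∧ not R) = min(0.07, 0) = 0
not (Q ∧ not R): Gödel ¬ of 0 = 1 (operand is 0)
(not (((R ∧ S) ∧ S) ∧ P) ∨ not (Q ∧ not R)) = max(0, 1) = 1
not Q: Gödel ¬ of 0.07 = 0 (operand ≠ 0)
(R ∧ not Q) = min(0.16, 0) = 0
(S ∧ S) = min(0.81, 0.81) = 0.81
((R ∧ not Q) ∧ (S ∧ S)) = min(0, 0.81) = 0
((not (((R ∧ S) ∧ S) ∧ P) ∨ not (Q ∧ not R)) → ((R ∧ not Q) ∧ (S ∧ S))): 1 > 0, so result = 0

0.00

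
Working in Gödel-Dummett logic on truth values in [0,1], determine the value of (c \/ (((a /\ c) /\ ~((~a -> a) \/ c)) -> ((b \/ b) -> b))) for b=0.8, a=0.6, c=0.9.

(a /\ c) = min(0.6, 0.9) = 0.6
~a: Gödel ¬ of 0.6 = 0 (operand ≠ 0)
(~a -> a): 0 ≤ 0.6, so result = 1
((~a -> a) \/ c) = max(1, 0.9) = 1
~((~a -> a) \/ c): Gödel ¬ of 1 = 0 (operand ≠ 0)
((a /\ c) /\ ~((~a -> a) \/ c)) = min(0.6, 0) = 0
(b \/ b) = max(0.8, 0.8) = 0.8
((b \/ b) -> b): 0.8 ≤ 0.8, so result = 1
(((a /\ c) /\ ~((~a -> a) \/ c)) -> ((b \/ b) -> b)): 0 ≤ 1, so result = 1
(c \/ (((a /\ c) /\ ~((~a -> a) \/ c)) -> ((b \/ b) -> b))) = max(0.9, 1) = 1

1.00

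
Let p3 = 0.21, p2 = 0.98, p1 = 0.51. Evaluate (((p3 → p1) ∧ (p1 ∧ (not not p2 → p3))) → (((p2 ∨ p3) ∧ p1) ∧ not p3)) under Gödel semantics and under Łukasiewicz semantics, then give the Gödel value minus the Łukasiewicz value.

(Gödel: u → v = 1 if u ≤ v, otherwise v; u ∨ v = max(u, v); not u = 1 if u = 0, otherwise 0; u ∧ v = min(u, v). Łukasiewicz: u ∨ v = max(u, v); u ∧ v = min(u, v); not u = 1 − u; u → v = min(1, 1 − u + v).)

-1.00

Gödel evaluation:
  (p3 → p1): 0.21 ≤ 0.51, so result = 1
  not p2: Gödel ¬ of 0.98 = 0 (operand ≠ 0)
  not not p2: Gödel ¬ of 0 = 1 (operand is 0)
  (not not p2 → p3): 1 > 0.21, so result = 0.21
  (p1 ∧ (not not p2 → p3)) = min(0.51, 0.21) = 0.21
  ((p3 → p1) ∧ (p1 ∧ (not not p2 → p3))) = min(1, 0.21) = 0.21
  (p2 ∨ p3) = max(0.98, 0.21) = 0.98
  ((p2 ∨ p3) ∧ p1) = min(0.98, 0.51) = 0.51
  not p3: Gödel ¬ of 0.21 = 0 (operand ≠ 0)
  (((p2 ∨ p3) ∧ p1) ∧ not p3) = min(0.51, 0) = 0
  (((p3 → p1) ∧ (p1 ∧ (not not p2 → p3))) → (((p2 ∨ p3) ∧ p1) ∧ not p3)): 0.21 > 0, so result = 0
  Gödel value = 0
Łukasiewicz evaluation:
  (p3 → p1): min(1, 1 − 0.21 + 0.51) = 1
  not p2: Łukasiewicz ¬ gives 1 − 0.98 = 0.02
  not not p2: Łukasiewicz ¬ gives 1 − 0.02 = 0.98
  (not not p2 → p3): min(1, 1 − 0.98 + 0.21) = 0.23
  (p1 ∧ (not not p2 → p3)) = min(0.51, 0.23) = 0.23
  ((p3 → p1) ∧ (p1 ∧ (not not p2 → p3))) = min(1, 0.23) = 0.23
  (p2 ∨ p3) = max(0.98, 0.21) = 0.98
  ((p2 ∨ p3) ∧ p1) = min(0.98, 0.51) = 0.51
  not p3: Łukasiewicz ¬ gives 1 − 0.21 = 0.79
  (((p2 ∨ p3) ∧ p1) ∧ not p3) = min(0.51, 0.79) = 0.51
  (((p3 → p1) ∧ (p1 ∧ (not not p2 → p3))) → (((p2 ∨ p3) ∧ p1) ∧ not p3)): min(1, 1 − 0.23 + 0.51) = 1
  Łukasiewicz value = 1
Difference: 0 − 1 = -1.00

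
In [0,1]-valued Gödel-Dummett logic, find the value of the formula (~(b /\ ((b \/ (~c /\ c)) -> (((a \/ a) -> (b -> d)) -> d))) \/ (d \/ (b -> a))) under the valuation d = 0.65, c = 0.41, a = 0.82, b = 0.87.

~c: Gödel ¬ of 0.41 = 0 (operand ≠ 0)
(~c /\ c) = min(0, 0.41) = 0
(b \/ (~c /\ c)) = max(0.87, 0) = 0.87
(a \/ a) = max(0.82, 0.82) = 0.82
(b -> d): 0.87 > 0.65, so result = 0.65
((a \/ a) -> (b -> d)): 0.82 > 0.65, so result = 0.65
(((a \/ a) -> (b -> d)) -> d): 0.65 ≤ 0.65, so result = 1
((b \/ (~c /\ c)) -> (((a \/ a) -> (b -> d)) -> d)): 0.87 ≤ 1, so result = 1
(b /\ ((b \/ (~c /\ c)) -> (((a \/ a) -> (b -> d)) -> d))) = min(0.87, 1) = 0.87
~(b /\ ((b \/ (~c /\ c)) -> (((a \/ a) -> (b -> d)) -> d))): Gödel ¬ of 0.87 = 0 (operand ≠ 0)
(b -> a): 0.87 > 0.82, so result = 0.82
(d \/ (b -> a)) = max(0.65, 0.82) = 0.82
(~(b /\ ((b \/ (~c /\ c)) -> (((a \/ a) -> (b -> d)) -> d))) \/ (d \/ (b -> a))) = max(0, 0.82) = 0.82

0.82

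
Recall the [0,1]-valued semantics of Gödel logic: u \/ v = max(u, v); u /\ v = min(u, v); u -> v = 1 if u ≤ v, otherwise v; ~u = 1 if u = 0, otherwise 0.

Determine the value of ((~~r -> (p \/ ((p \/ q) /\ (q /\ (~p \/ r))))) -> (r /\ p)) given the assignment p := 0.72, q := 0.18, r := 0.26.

~r: Gödel ¬ of 0.26 = 0 (operand ≠ 0)
~~r: Gödel ¬ of 0 = 1 (operand is 0)
(p \/ q) = max(0.72, 0.18) = 0.72
~p: Gödel ¬ of 0.72 = 0 (operand ≠ 0)
(~p \/ r) = max(0, 0.26) = 0.26
(q /\ (~p \/ r)) = min(0.18, 0.26) = 0.18
((p \/ q) /\ (q /\ (~p \/ r))) = min(0.72, 0.18) = 0.18
(p \/ ((p \/ q) /\ (q /\ (~p \/ r)))) = max(0.72, 0.18) = 0.72
(~~r -> (p \/ ((p \/ q) /\ (q /\ (~p \/ r))))): 1 > 0.72, so result = 0.72
(r /\ p) = min(0.26, 0.72) = 0.26
((~~r -> (p \/ ((p \/ q) /\ (q /\ (~p \/ r))))) -> (r /\ p)): 0.72 > 0.26, so result = 0.26

0.26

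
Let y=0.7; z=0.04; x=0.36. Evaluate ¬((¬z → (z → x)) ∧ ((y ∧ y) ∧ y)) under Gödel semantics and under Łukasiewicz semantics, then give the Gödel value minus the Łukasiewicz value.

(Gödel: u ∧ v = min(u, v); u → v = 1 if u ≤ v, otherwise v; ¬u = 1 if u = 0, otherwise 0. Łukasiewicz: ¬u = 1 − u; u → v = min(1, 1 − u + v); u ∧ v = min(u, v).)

-0.30

Gödel evaluation:
  ¬z: Gödel ¬ of 0.04 = 0 (operand ≠ 0)
  (z → x): 0.04 ≤ 0.36, so result = 1
  (¬z → (z → x)): 0 ≤ 1, so result = 1
  (y ∧ y) = min(0.7, 0.7) = 0.7
  ((y ∧ y) ∧ y) = min(0.7, 0.7) = 0.7
  ((¬z → (z → x)) ∧ ((y ∧ y) ∧ y)) = min(1, 0.7) = 0.7
  ¬((¬z → (z → x)) ∧ ((y ∧ y) ∧ y)): Gödel ¬ of 0.7 = 0 (operand ≠ 0)
  Gödel value = 0
Łukasiewicz evaluation:
  ¬z: Łukasiewicz ¬ gives 1 − 0.04 = 0.96
  (z → x): min(1, 1 − 0.04 + 0.36) = 1
  (¬z → (z → x)): min(1, 1 − 0.96 + 1) = 1
  (y ∧ y) = min(0.7, 0.7) = 0.7
  ((y ∧ y) ∧ y) = min(0.7, 0.7) = 0.7
  ((¬z → (z → x)) ∧ ((y ∧ y) ∧ y)) = min(1, 0.7) = 0.7
  ¬((¬z → (z → x)) ∧ ((y ∧ y) ∧ y)): Łukasiewicz ¬ gives 1 − 0.7 = 0.3
  Łukasiewicz value = 0.3
Difference: 0 − 0.3 = -0.30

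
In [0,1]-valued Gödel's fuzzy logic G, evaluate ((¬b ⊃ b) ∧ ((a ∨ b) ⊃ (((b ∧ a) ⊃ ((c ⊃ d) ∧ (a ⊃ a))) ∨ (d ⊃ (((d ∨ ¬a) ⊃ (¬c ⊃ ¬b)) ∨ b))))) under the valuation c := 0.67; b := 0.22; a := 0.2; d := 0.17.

¬b: Gödel ¬ of 0.22 = 0 (operand ≠ 0)
(¬b ⊃ b): 0 ≤ 0.22, so result = 1
(a ∨ b) = max(0.2, 0.22) = 0.22
(b ∧ a) = min(0.22, 0.2) = 0.2
(c ⊃ d): 0.67 > 0.17, so result = 0.17
(a ⊃ a): 0.2 ≤ 0.2, so result = 1
((c ⊃ d) ∧ (a ⊃ a)) = min(0.17, 1) = 0.17
((b ∧ a) ⊃ ((c ⊃ d) ∧ (a ⊃ a))): 0.2 > 0.17, so result = 0.17
¬a: Gödel ¬ of 0.2 = 0 (operand ≠ 0)
(d ∨ ¬a) = max(0.17, 0) = 0.17
¬c: Gödel ¬ of 0.67 = 0 (operand ≠ 0)
¬b: Gödel ¬ of 0.22 = 0 (operand ≠ 0)
(¬c ⊃ ¬b): 0 ≤ 0, so result = 1
((d ∨ ¬a) ⊃ (¬c ⊃ ¬b)): 0.17 ≤ 1, so result = 1
(((d ∨ ¬a) ⊃ (¬c ⊃ ¬b)) ∨ b) = max(1, 0.22) = 1
(d ⊃ (((d ∨ ¬a) ⊃ (¬c ⊃ ¬b)) ∨ b)): 0.17 ≤ 1, so result = 1
(((b ∧ a) ⊃ ((c ⊃ d) ∧ (a ⊃ a))) ∨ (d ⊃ (((d ∨ ¬a) ⊃ (¬c ⊃ ¬b)) ∨ b))) = max(0.17, 1) = 1
((a ∨ b) ⊃ (((b ∧ a) ⊃ ((c ⊃ d) ∧ (a ⊃ a))) ∨ (d ⊃ (((d ∨ ¬a) ⊃ (¬c ⊃ ¬b)) ∨ b)))): 0.22 ≤ 1, so result = 1
((¬b ⊃ b) ∧ ((a ∨ b) ⊃ (((b ∧ a) ⊃ ((c ⊃ d) ∧ (a ⊃ a))) ∨ (d ⊃ (((d ∨ ¬a) ⊃ (¬c ⊃ ¬b)) ∨ b))))) = min(1, 1) = 1

1.00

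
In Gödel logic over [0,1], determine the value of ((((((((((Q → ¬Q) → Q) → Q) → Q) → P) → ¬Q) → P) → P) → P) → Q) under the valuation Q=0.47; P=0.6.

¬Q: Gödel ¬ of 0.47 = 0 (operand ≠ 0)
(Q → ¬Q): 0.47 > 0, so result = 0
((Q → ¬Q) → Q): 0 ≤ 0.47, so result = 1
(((Q → ¬Q) → Q) → Q): 1 > 0.47, so result = 0.47
((((Q → ¬Q) → Q) → Q) → Q): 0.47 ≤ 0.47, so result = 1
(((((Q → ¬Q) → Q) → Q) → Q) → P): 1 > 0.6, so result = 0.6
¬Q: Gödel ¬ of 0.47 = 0 (operand ≠ 0)
((((((Q → ¬Q) → Q) → Q) → Q) → P) → ¬Q): 0.6 > 0, so result = 0
(((((((Q → ¬Q) → Q) → Q) → Q) → P) → ¬Q) → P): 0 ≤ 0.6, so result = 1
((((((((Q → ¬Q) → Q) → Q) → Q) → P) → ¬Q) → P) → P): 1 > 0.6, so result = 0.6
(((((((((Q → ¬Q) → Q) → Q) → Q) → P) → ¬Q) → P) → P) → P): 0.6 ≤ 0.6, so result = 1
((((((((((Q → ¬Q) → Q) → Q) → Q) → P) → ¬Q) → P) → P) → P) → Q): 1 > 0.47, so result = 0.47

0.47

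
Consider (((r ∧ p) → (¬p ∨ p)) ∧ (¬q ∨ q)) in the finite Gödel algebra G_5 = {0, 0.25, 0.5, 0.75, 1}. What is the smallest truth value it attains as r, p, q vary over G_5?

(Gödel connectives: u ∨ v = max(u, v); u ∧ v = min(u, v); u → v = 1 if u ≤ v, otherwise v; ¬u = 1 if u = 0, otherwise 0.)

0.25

The minimum is attained at r = 0, p = 0, q = 0.25:
  (r ∧ p) = min(0, 0) = 0
  ¬p: Gödel ¬ of 0 = 1 (operand is 0)
  (¬p ∨ p) = max(1, 0) = 1
  ((r ∧ p) → (¬p ∨ p)): 0 ≤ 1, so result = 1
  ¬q: Gödel ¬ of 0.25 = 0 (operand ≠ 0)
  (¬q ∨ q) = max(0, 0.25) = 0.25
  (((r ∧ p) → (¬p ∨ p)) ∧ (¬q ∨ q)) = min(1, 0.25) = 0.25
Checking all 125 assignments confirms none give a value below 0.25.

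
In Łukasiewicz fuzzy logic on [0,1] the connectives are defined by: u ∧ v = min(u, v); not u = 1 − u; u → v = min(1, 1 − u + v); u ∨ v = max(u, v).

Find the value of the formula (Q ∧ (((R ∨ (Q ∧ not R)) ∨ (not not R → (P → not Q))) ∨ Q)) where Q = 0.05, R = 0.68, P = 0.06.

not R: Łukasiewicz ¬ gives 1 − 0.68 = 0.32
(Q ∧ not R) = min(0.05, 0.32) = 0.05
(R ∨ (Q ∧ not R)) = max(0.68, 0.05) = 0.68
not R: Łukasiewicz ¬ gives 1 − 0.68 = 0.32
not not R: Łukasiewicz ¬ gives 1 − 0.32 = 0.68
not Q: Łukasiewicz ¬ gives 1 − 0.05 = 0.95
(P → not Q): min(1, 1 − 0.06 + 0.95) = 1
(not not R → (P → not Q)): min(1, 1 − 0.68 + 1) = 1
((R ∨ (Q ∧ not R)) ∨ (not not R → (P → not Q))) = max(0.68, 1) = 1
(((R ∨ (Q ∧ not R)) ∨ (not not R → (P → not Q))) ∨ Q) = max(1, 0.05) = 1
(Q ∧ (((R ∨ (Q ∧ not R)) ∨ (not not R → (P → not Q))) ∨ Q)) = min(0.05, 1) = 0.05

0.05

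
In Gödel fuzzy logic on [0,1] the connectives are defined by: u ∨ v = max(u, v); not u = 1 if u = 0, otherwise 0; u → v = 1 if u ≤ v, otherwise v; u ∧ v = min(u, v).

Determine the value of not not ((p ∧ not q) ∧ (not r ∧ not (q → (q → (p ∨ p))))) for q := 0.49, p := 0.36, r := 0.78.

not q: Gödel ¬ of 0.49 = 0 (operand ≠ 0)
(p ∧ not q) = min(0.36, 0) = 0
not r: Gödel ¬ of 0.78 = 0 (operand ≠ 0)
(p ∨ p) = max(0.36, 0.36) = 0.36
(q → (p ∨ p)): 0.49 > 0.36, so result = 0.36
(q → (q → (p ∨ p))): 0.49 > 0.36, so result = 0.36
not (q → (q → (p ∨ p))): Gödel ¬ of 0.36 = 0 (operand ≠ 0)
(not r ∧ not (q → (q → (p ∨ p)))) = min(0, 0) = 0
((p ∧ not q) ∧ (not r ∧ not (q → (q → (p ∨ p))))) = min(0, 0) = 0
not ((p ∧ not q) ∧ (not r ∧ not (q → (q → (p ∨ p))))): Gödel ¬ of 0 = 1 (operand is 0)
not not ((p ∧ not q) ∧ (not r ∧ not (q → (q → (p ∨ p))))): Gödel ¬ of 1 = 0 (operand ≠ 0)

0.00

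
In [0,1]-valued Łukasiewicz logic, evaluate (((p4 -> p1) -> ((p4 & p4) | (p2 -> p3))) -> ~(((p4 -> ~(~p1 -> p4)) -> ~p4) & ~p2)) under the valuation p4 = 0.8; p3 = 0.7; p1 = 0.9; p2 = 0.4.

0.40

(p4 -> p1): min(1, 1 − 0.8 + 0.9) = 1
(p4 & p4) = min(0.8, 0.8) = 0.8
(p2 -> p3): min(1, 1 − 0.4 + 0.7) = 1
((p4 & p4) | (p2 -> p3)) = max(0.8, 1) = 1
((p4 -> p1) -> ((p4 & p4) | (p2 -> p3))): min(1, 1 − 1 + 1) = 1
~p1: Łukasiewicz ¬ gives 1 − 0.9 = 0.1
(~p1 -> p4): min(1, 1 − 0.1 + 0.8) = 1
~(~p1 -> p4): Łukasiewicz ¬ gives 1 − 1 = 0
(p4 -> ~(~p1 -> p4)): min(1, 1 − 0.8 + 0) = 0.2
~p4: Łukasiewicz ¬ gives 1 − 0.8 = 0.2
((p4 -> ~(~p1 -> p4)) -> ~p4): min(1, 1 − 0.2 + 0.2) = 1
~p2: Łukasiewicz ¬ gives 1 − 0.4 = 0.6
(((p4 -> ~(~p1 -> p4)) -> ~p4) & ~p2) = min(1, 0.6) = 0.6
~(((p4 -> ~(~p1 -> p4)) -> ~p4) & ~p2): Łukasiewicz ¬ gives 1 − 0.6 = 0.4
(((p4 -> p1) -> ((p4 & p4) | (p2 -> p3))) -> ~(((p4 -> ~(~p1 -> p4)) -> ~p4) & ~p2)): min(1, 1 − 1 + 0.4) = 0.4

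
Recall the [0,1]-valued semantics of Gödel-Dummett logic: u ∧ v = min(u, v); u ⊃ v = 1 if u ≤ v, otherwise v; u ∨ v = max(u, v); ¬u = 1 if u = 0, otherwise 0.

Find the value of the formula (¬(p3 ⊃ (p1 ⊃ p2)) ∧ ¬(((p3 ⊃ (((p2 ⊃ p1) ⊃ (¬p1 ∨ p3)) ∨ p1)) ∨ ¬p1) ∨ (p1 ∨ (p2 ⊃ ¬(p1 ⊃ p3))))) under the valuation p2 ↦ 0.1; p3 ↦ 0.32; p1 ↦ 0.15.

0.00

(p1 ⊃ p2): 0.15 > 0.1, so result = 0.1
(p3 ⊃ (p1 ⊃ p2)): 0.32 > 0.1, so result = 0.1
¬(p3 ⊃ (p1 ⊃ p2)): Gödel ¬ of 0.1 = 0 (operand ≠ 0)
(p2 ⊃ p1): 0.1 ≤ 0.15, so result = 1
¬p1: Gödel ¬ of 0.15 = 0 (operand ≠ 0)
(¬p1 ∨ p3) = max(0, 0.32) = 0.32
((p2 ⊃ p1) ⊃ (¬p1 ∨ p3)): 1 > 0.32, so result = 0.32
(((p2 ⊃ p1) ⊃ (¬p1 ∨ p3)) ∨ p1) = max(0.32, 0.15) = 0.32
(p3 ⊃ (((p2 ⊃ p1) ⊃ (¬p1 ∨ p3)) ∨ p1)): 0.32 ≤ 0.32, so result = 1
¬p1: Gödel ¬ of 0.15 = 0 (operand ≠ 0)
((p3 ⊃ (((p2 ⊃ p1) ⊃ (¬p1 ∨ p3)) ∨ p1)) ∨ ¬p1) = max(1, 0) = 1
(p1 ⊃ p3): 0.15 ≤ 0.32, so result = 1
¬(p1 ⊃ p3): Gödel ¬ of 1 = 0 (operand ≠ 0)
(p2 ⊃ ¬(p1 ⊃ p3)): 0.1 > 0, so result = 0
(p1 ∨ (p2 ⊃ ¬(p1 ⊃ p3))) = max(0.15, 0) = 0.15
(((p3 ⊃ (((p2 ⊃ p1) ⊃ (¬p1 ∨ p3)) ∨ p1)) ∨ ¬p1) ∨ (p1 ∨ (p2 ⊃ ¬(p1 ⊃ p3)))) = max(1, 0.15) = 1
¬(((p3 ⊃ (((p2 ⊃ p1) ⊃ (¬p1 ∨ p3)) ∨ p1)) ∨ ¬p1) ∨ (p1 ∨ (p2 ⊃ ¬(p1 ⊃ p3)))): Gödel ¬ of 1 = 0 (operand ≠ 0)
(¬(p3 ⊃ (p1 ⊃ p2)) ∧ ¬(((p3 ⊃ (((p2 ⊃ p1) ⊃ (¬p1 ∨ p3)) ∨ p1)) ∨ ¬p1) ∨ (p1 ∨ (p2 ⊃ ¬(p1 ⊃ p3))))) = min(0, 0) = 0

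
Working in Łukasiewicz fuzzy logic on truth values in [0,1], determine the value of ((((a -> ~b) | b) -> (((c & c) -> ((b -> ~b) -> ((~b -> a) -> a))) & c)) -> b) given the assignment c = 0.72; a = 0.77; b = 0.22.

0.50

~b: Łukasiewicz ¬ gives 1 − 0.22 = 0.78
(a -> ~b): min(1, 1 − 0.77 + 0.78) = 1
((a -> ~b) | b) = max(1, 0.22) = 1
(c & c) = min(0.72, 0.72) = 0.72
~b: Łukasiewicz ¬ gives 1 − 0.22 = 0.78
(b -> ~b): min(1, 1 − 0.22 + 0.78) = 1
~b: Łukasiewicz ¬ gives 1 − 0.22 = 0.78
(~b -> a): min(1, 1 − 0.78 + 0.77) = 0.99
((~b -> a) -> a): min(1, 1 − 0.99 + 0.77) = 0.78
((b -> ~b) -> ((~b -> a) -> a)): min(1, 1 − 1 + 0.78) = 0.78
((c & c) -> ((b -> ~b) -> ((~b -> a) -> a))): min(1, 1 − 0.72 + 0.78) = 1
(((c & c) -> ((b -> ~b) -> ((~b -> a) -> a))) & c) = min(1, 0.72) = 0.72
(((a -> ~b) | b) -> (((c & c) -> ((b -> ~b) -> ((~b -> a) -> a))) & c)): min(1, 1 − 1 + 0.72) = 0.72
((((a -> ~b) | b) -> (((c & c) -> ((b -> ~b) -> ((~b -> a) -> a))) & c)) -> b): min(1, 1 − 0.72 + 0.22) = 0.5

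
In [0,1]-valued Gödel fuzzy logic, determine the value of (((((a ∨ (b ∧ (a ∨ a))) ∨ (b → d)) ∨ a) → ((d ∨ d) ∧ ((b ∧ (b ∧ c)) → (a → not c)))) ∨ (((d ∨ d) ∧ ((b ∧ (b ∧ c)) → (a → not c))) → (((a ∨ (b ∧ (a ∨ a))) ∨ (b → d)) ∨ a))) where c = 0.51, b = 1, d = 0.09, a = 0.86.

(a ∨ a) = max(0.86, 0.86) = 0.86
(b ∧ (a ∨ a)) = min(1, 0.86) = 0.86
(a ∨ (b ∧ (a ∨ a))) = max(0.86, 0.86) = 0.86
(b → d): 1 > 0.09, so result = 0.09
((a ∨ (b ∧ (a ∨ a))) ∨ (b → d)) = max(0.86, 0.09) = 0.86
(((a ∨ (b ∧ (a ∨ a))) ∨ (b → d)) ∨ a) = max(0.86, 0.86) = 0.86
(d ∨ d) = max(0.09, 0.09) = 0.09
(b ∧ c) = min(1, 0.51) = 0.51
(b ∧ (b ∧ c)) = min(1, 0.51) = 0.51
not c: Gödel ¬ of 0.51 = 0 (operand ≠ 0)
(a → not c): 0.86 > 0, so result = 0
((b ∧ (b ∧ c)) → (a → not c)): 0.51 > 0, so result = 0
((d ∨ d) ∧ ((b ∧ (b ∧ c)) → (a → not c))) = min(0.09, 0) = 0
((((a ∨ (b ∧ (a ∨ a))) ∨ (b → d)) ∨ a) → ((d ∨ d) ∧ ((b ∧ (b ∧ c)) → (a → not c)))): 0.86 > 0, so result = 0
(d ∨ d) = max(0.09, 0.09) = 0.09
(b ∧ c) = min(1, 0.51) = 0.51
(b ∧ (b ∧ c)) = min(1, 0.51) = 0.51
not c: Gödel ¬ of 0.51 = 0 (operand ≠ 0)
(a → not c): 0.86 > 0, so result = 0
((b ∧ (b ∧ c)) → (a → not c)): 0.51 > 0, so result = 0
((d ∨ d) ∧ ((b ∧ (b ∧ c)) → (a → not c))) = min(0.09, 0) = 0
(a ∨ a) = max(0.86, 0.86) = 0.86
(b ∧ (a ∨ a)) = min(1, 0.86) = 0.86
(a ∨ (b ∧ (a ∨ a))) = max(0.86, 0.86) = 0.86
(b → d): 1 > 0.09, so result = 0.09
((a ∨ (b ∧ (a ∨ a))) ∨ (b → d)) = max(0.86, 0.09) = 0.86
(((a ∨ (b ∧ (a ∨ a))) ∨ (b → d)) ∨ a) = max(0.86, 0.86) = 0.86
(((d ∨ d) ∧ ((b ∧ (b ∧ c)) → (a → not c))) → (((a ∨ (b ∧ (a ∨ a))) ∨ (b → d)) ∨ a)): 0 ≤ 0.86, so result = 1
(((((a ∨ (b ∧ (a ∨ a))) ∨ (b → d)) ∨ a) → ((d ∨ d) ∧ ((b ∧ (b ∧ c)) → (a → not c)))) ∨ (((d ∨ d) ∧ ((b ∧ (b ∧ c)) → (a → not c))) → (((a ∨ (b ∧ (a ∨ a))) ∨ (b → d)) ∨ a))) = max(0, 1) = 1

1.00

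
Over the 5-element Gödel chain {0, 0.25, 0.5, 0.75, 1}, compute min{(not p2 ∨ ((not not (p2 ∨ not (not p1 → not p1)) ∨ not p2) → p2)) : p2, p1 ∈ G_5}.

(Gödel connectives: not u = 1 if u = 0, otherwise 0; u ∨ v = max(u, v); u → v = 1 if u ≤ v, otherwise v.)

The minimum is attained at p2 = 0.25, p1 = 0:
  not p2: Gödel ¬ of 0.25 = 0 (operand ≠ 0)
  not p1: Gödel ¬ of 0 = 1 (operand is 0)
  not p1: Gödel ¬ of 0 = 1 (operand is 0)
  (not p1 → not p1): 1 ≤ 1, so result = 1
  not (not p1 → not p1): Gödel ¬ of 1 = 0 (operand ≠ 0)
  (p2 ∨ not (not p1 → not p1)) = max(0.25, 0) = 0.25
  not (p2 ∨ not (not p1 → not p1)): Gödel ¬ of 0.25 = 0 (operand ≠ 0)
  not not (p2 ∨ not (not p1 → not p1)): Gödel ¬ of 0 = 1 (operand is 0)
  not p2: Gödel ¬ of 0.25 = 0 (operand ≠ 0)
  (not not (p2 ∨ not (not p1 → not p1)) ∨ not p2) = max(1, 0) = 1
  ((not not (p2 ∨ not (not p1 → not p1)) ∨ not p2) → p2): 1 > 0.25, so result = 0.25
  (not p2 ∨ ((not not (p2 ∨ not (not p1 → not p1)) ∨ not p2) → p2)) = max(0, 0.25) = 0.25
Checking all 25 assignments confirms none give a value below 0.25.

0.25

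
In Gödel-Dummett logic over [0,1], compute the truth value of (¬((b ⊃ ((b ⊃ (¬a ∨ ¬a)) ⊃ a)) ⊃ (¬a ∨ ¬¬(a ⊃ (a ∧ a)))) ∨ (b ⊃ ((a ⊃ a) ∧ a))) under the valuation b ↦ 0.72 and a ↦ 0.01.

0.01

¬a: Gödel ¬ of 0.01 = 0 (operand ≠ 0)
¬a: Gödel ¬ of 0.01 = 0 (operand ≠ 0)
(¬a ∨ ¬a) = max(0, 0) = 0
(b ⊃ (¬a ∨ ¬a)): 0.72 > 0, so result = 0
((b ⊃ (¬a ∨ ¬a)) ⊃ a): 0 ≤ 0.01, so result = 1
(b ⊃ ((b ⊃ (¬a ∨ ¬a)) ⊃ a)): 0.72 ≤ 1, so result = 1
¬a: Gödel ¬ of 0.01 = 0 (operand ≠ 0)
(a ∧ a) = min(0.01, 0.01) = 0.01
(a ⊃ (a ∧ a)): 0.01 ≤ 0.01, so result = 1
¬(a ⊃ (a ∧ a)): Gödel ¬ of 1 = 0 (operand ≠ 0)
¬¬(a ⊃ (a ∧ a)): Gödel ¬ of 0 = 1 (operand is 0)
(¬a ∨ ¬¬(a ⊃ (a ∧ a))) = max(0, 1) = 1
((b ⊃ ((b ⊃ (¬a ∨ ¬a)) ⊃ a)) ⊃ (¬a ∨ ¬¬(a ⊃ (a ∧ a)))): 1 ≤ 1, so result = 1
¬((b ⊃ ((b ⊃ (¬a ∨ ¬a)) ⊃ a)) ⊃ (¬a ∨ ¬¬(a ⊃ (a ∧ a)))): Gödel ¬ of 1 = 0 (operand ≠ 0)
(a ⊃ a): 0.01 ≤ 0.01, so result = 1
((a ⊃ a) ∧ a) = min(1, 0.01) = 0.01
(b ⊃ ((a ⊃ a) ∧ a)): 0.72 > 0.01, so result = 0.01
(¬((b ⊃ ((b ⊃ (¬a ∨ ¬a)) ⊃ a)) ⊃ (¬a ∨ ¬¬(a ⊃ (a ∧ a)))) ∨ (b ⊃ ((a ⊃ a) ∧ a))) = max(0, 0.01) = 0.01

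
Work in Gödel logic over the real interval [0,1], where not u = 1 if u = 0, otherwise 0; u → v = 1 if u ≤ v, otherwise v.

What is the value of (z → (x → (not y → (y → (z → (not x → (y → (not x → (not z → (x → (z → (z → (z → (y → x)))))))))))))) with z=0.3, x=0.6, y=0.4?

1.00

not y: Gödel ¬ of 0.4 = 0 (operand ≠ 0)
not x: Gödel ¬ of 0.6 = 0 (operand ≠ 0)
not x: Gödel ¬ of 0.6 = 0 (operand ≠ 0)
not z: Gödel ¬ of 0.3 = 0 (operand ≠ 0)
(y → x): 0.4 ≤ 0.6, so result = 1
(z → (y → x)): 0.3 ≤ 1, so result = 1
(z → (z → (y → x))): 0.3 ≤ 1, so result = 1
(z → (z → (z → (y → x)))): 0.3 ≤ 1, so result = 1
(x → (z → (z → (z → (y → x))))): 0.6 ≤ 1, so result = 1
(not z → (x → (z → (z → (z → (y → x)))))): 0 ≤ 1, so result = 1
(not x → (not z → (x → (z → (z → (z → (y → x))))))): 0 ≤ 1, so result = 1
(y → (not x → (not z → (x → (z → (z → (z → (y → x)))))))): 0.4 ≤ 1, so result = 1
(not x → (y → (not x → (not z → (x → (z → (z → (z → (y → x))))))))): 0 ≤ 1, so result = 1
(z → (not x → (y → (not x → (not z → (x → (z → (z → (z → (y → x)))))))))): 0.3 ≤ 1, so result = 1
(y → (z → (not x → (y → (not x → (not z → (x → (z → (z → (z → (y → x))))))))))): 0.4 ≤ 1, so result = 1
(not y → (y → (z → (not x → (y → (not x → (not z → (x → (z → (z → (z → (y → x)))))))))))): 0 ≤ 1, so result = 1
(x → (not y → (y → (z → (not x → (y → (not x → (not z → (x → (z → (z → (z → (y → x))))))))))))): 0.6 ≤ 1, so result = 1
(z → (x → (not y → (y → (z → (not x → (y → (not x → (not z → (x → (z → (z → (z → (y → x)))))))))))))): 0.3 ≤ 1, so result = 1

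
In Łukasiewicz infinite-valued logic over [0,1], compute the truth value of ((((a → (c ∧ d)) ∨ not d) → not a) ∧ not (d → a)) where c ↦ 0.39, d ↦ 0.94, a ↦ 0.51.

(c ∧ d) = min(0.39, 0.94) = 0.39
(a → (c ∧ d)): min(1, 1 − 0.51 + 0.39) = 0.88
not d: Łukasiewicz ¬ gives 1 − 0.94 = 0.06
((a → (c ∧ d)) ∨ not d) = max(0.88, 0.06) = 0.88
not a: Łukasiewicz ¬ gives 1 − 0.51 = 0.49
(((a → (c ∧ d)) ∨ not d) → not a): min(1, 1 − 0.88 + 0.49) = 0.61
(d → a): min(1, 1 − 0.94 + 0.51) = 0.57
not (d → a): Łukasiewicz ¬ gives 1 − 0.57 = 0.43
((((a → (c ∧ d)) ∨ not d) → not a) ∧ not (d → a)) = min(0.61, 0.43) = 0.43

0.43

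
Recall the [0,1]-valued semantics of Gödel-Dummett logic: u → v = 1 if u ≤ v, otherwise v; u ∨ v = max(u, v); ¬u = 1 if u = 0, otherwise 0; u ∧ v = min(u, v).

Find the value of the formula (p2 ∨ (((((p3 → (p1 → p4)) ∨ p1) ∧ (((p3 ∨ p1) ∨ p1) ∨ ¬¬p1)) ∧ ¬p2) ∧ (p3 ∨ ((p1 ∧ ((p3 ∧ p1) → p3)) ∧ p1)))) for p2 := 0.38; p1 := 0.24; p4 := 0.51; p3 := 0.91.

0.38

(p1 → p4): 0.24 ≤ 0.51, so result = 1
(p3 → (p1 → p4)): 0.91 ≤ 1, so result = 1
((p3 → (p1 → p4)) ∨ p1) = max(1, 0.24) = 1
(p3 ∨ p1) = max(0.91, 0.24) = 0.91
((p3 ∨ p1) ∨ p1) = max(0.91, 0.24) = 0.91
¬p1: Gödel ¬ of 0.24 = 0 (operand ≠ 0)
¬¬p1: Gödel ¬ of 0 = 1 (operand is 0)
(((p3 ∨ p1) ∨ p1) ∨ ¬¬p1) = max(0.91, 1) = 1
(((p3 → (p1 → p4)) ∨ p1) ∧ (((p3 ∨ p1) ∨ p1) ∨ ¬¬p1)) = min(1, 1) = 1
¬p2: Gödel ¬ of 0.38 = 0 (operand ≠ 0)
((((p3 → (p1 → p4)) ∨ p1) ∧ (((p3 ∨ p1) ∨ p1) ∨ ¬¬p1)) ∧ ¬p2) = min(1, 0) = 0
(p3 ∧ p1) = min(0.91, 0.24) = 0.24
((p3 ∧ p1) → p3): 0.24 ≤ 0.91, so result = 1
(p1 ∧ ((p3 ∧ p1) → p3)) = min(0.24, 1) = 0.24
((p1 ∧ ((p3 ∧ p1) → p3)) ∧ p1) = min(0.24, 0.24) = 0.24
(p3 ∨ ((p1 ∧ ((p3 ∧ p1) → p3)) ∧ p1)) = max(0.91, 0.24) = 0.91
(((((p3 → (p1 → p4)) ∨ p1) ∧ (((p3 ∨ p1) ∨ p1) ∨ ¬¬p1)) ∧ ¬p2) ∧ (p3 ∨ ((p1 ∧ ((p3 ∧ p1) → p3)) ∧ p1))) = min(0, 0.91) = 0
(p2 ∨ (((((p3 → (p1 → p4)) ∨ p1) ∧ (((p3 ∨ p1) ∨ p1) ∨ ¬¬p1)) ∧ ¬p2) ∧ (p3 ∨ ((p1 ∧ ((p3 ∧ p1) → p3)) ∧ p1)))) = max(0.38, 0) = 0.38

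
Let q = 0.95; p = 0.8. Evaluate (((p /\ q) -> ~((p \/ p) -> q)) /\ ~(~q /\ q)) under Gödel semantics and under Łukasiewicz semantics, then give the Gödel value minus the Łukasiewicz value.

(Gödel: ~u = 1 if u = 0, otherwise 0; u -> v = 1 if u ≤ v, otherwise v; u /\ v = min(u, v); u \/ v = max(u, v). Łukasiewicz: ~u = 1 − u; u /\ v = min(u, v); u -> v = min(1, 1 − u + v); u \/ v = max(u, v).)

Gödel evaluation:
  (p /\ q) = min(0.8, 0.95) = 0.8
  (p \/ p) = max(0.8, 0.8) = 0.8
  ((p \/ p) -> q): 0.8 ≤ 0.95, so result = 1
  ~((p \/ p) -> q): Gödel ¬ of 1 = 0 (operand ≠ 0)
  ((p /\ q) -> ~((p \/ p) -> q)): 0.8 > 0, so result = 0
  ~q: Gödel ¬ of 0.95 = 0 (operand ≠ 0)
  (~q /\ q) = min(0, 0.95) = 0
  ~(~q /\ q): Gödel ¬ of 0 = 1 (operand is 0)
  (((p /\ q) -> ~((p \/ p) -> q)) /\ ~(~q /\ q)) = min(0, 1) = 0
  Gödel value = 0
Łukasiewicz evaluation:
  (p /\ q) = min(0.8, 0.95) = 0.8
  (p \/ p) = max(0.8, 0.8) = 0.8
  ((p \/ p) -> q): min(1, 1 − 0.8 + 0.95) = 1
  ~((p \/ p) -> q): Łukasiewicz ¬ gives 1 − 1 = 0
  ((p /\ q) -> ~((p \/ p) -> q)): min(1, 1 − 0.8 + 0) = 0.2
  ~q: Łukasiewicz ¬ gives 1 − 0.95 = 0.05
  (~q /\ q) = min(0.05, 0.95) = 0.05
  ~(~q /\ q): Łukasiewicz ¬ gives 1 − 0.05 = 0.95
  (((p /\ q) -> ~((p \/ p) -> q)) /\ ~(~q /\ q)) = min(0.2, 0.95) = 0.2
  Łukasiewicz value = 0.2
Difference: 0 − 0.2 = -0.20

-0.20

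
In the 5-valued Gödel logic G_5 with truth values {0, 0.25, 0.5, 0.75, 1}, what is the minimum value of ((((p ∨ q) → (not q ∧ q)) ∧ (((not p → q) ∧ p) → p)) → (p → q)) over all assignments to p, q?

1.00

Every assignment gives 1. For instance at p = 0, q = 0:
  (p ∨ q) = max(0, 0) = 0
  not q: Gödel ¬ of 0 = 1 (operand is 0)
  (not q ∧ q) = min(1, 0) = 0
  ((p ∨ q) → (not q ∧ q)): 0 ≤ 0, so result = 1
  not p: Gödel ¬ of 0 = 1 (operand is 0)
  (not p → q): 1 > 0, so result = 0
  ((not p → q) ∧ p) = min(0, 0) = 0
  (((not p → q) ∧ p) → p): 0 ≤ 0, so result = 1
  (((p ∨ q) → (not q ∧ q)) ∧ (((not p → q) ∧ p) → p)) = min(1, 1) = 1
  (p → q): 0 ≤ 0, so result = 1
  ((((p ∨ q) → (not q ∧ q)) ∧ (((not p → q) ∧ p) → p)) → (p → q)): 1 ≤ 1, so result = 1
All 25 assignments give value 1 — the formula is a G_5-tautology.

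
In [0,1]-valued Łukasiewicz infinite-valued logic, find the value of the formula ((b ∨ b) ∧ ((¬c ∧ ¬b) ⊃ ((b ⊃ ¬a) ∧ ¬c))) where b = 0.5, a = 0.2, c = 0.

0.50

(b ∨ b) = max(0.5, 0.5) = 0.5
¬c: Łukasiewicz ¬ gives 1 − 0 = 1
¬b: Łukasiewicz ¬ gives 1 − 0.5 = 0.5
(¬c ∧ ¬b) = min(1, 0.5) = 0.5
¬a: Łukasiewicz ¬ gives 1 − 0.2 = 0.8
(b ⊃ ¬a): min(1, 1 − 0.5 + 0.8) = 1
¬c: Łukasiewicz ¬ gives 1 − 0 = 1
((b ⊃ ¬a) ∧ ¬c) = min(1, 1) = 1
((¬c ∧ ¬b) ⊃ ((b ⊃ ¬a) ∧ ¬c)): min(1, 1 − 0.5 + 1) = 1
((b ∨ b) ∧ ((¬c ∧ ¬b) ⊃ ((b ⊃ ¬a) ∧ ¬c))) = min(0.5, 1) = 0.5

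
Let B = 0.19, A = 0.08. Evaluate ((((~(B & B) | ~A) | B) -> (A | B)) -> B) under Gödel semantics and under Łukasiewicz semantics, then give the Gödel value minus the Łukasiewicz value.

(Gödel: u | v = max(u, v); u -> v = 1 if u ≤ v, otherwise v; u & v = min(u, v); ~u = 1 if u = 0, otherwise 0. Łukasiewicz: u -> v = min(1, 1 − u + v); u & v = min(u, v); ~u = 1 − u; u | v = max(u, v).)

-0.73

Gödel evaluation:
  (B & B) = min(0.19, 0.19) = 0.19
  ~(B & B): Gödel ¬ of 0.19 = 0 (operand ≠ 0)
  ~A: Gödel ¬ of 0.08 = 0 (operand ≠ 0)
  (~(B & B) | ~A) = max(0, 0) = 0
  ((~(B & B) | ~A) | B) = max(0, 0.19) = 0.19
  (A | B) = max(0.08, 0.19) = 0.19
  (((~(B & B) | ~A) | B) -> (A | B)): 0.19 ≤ 0.19, so result = 1
  ((((~(B & B) | ~A) | B) -> (A | B)) -> B): 1 > 0.19, so result = 0.19
  Gödel value = 0.19
Łukasiewicz evaluation:
  (B & B) = min(0.19, 0.19) = 0.19
  ~(B & B): Łukasiewicz ¬ gives 1 − 0.19 = 0.81
  ~A: Łukasiewicz ¬ gives 1 − 0.08 = 0.92
  (~(B & B) | ~A) = max(0.81, 0.92) = 0.92
  ((~(B & B) | ~A) | B) = max(0.92, 0.19) = 0.92
  (A | B) = max(0.08, 0.19) = 0.19
  (((~(B & B) | ~A) | B) -> (A | B)): min(1, 1 − 0.92 + 0.19) = 0.27
  ((((~(B & B) | ~A) | B) -> (A | B)) -> B): min(1, 1 − 0.27 + 0.19) = 0.92
  Łukasiewicz value = 0.92
Difference: 0.19 − 0.92 = -0.73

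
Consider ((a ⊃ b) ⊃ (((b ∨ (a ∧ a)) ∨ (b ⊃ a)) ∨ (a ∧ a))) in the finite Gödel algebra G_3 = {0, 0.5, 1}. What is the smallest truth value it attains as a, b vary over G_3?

The minimum is attained at a = 0, b = 0.5:
  (a ⊃ b): 0 ≤ 0.5, so result = 1
  (a ∧ a) = min(0, 0) = 0
  (b ∨ (a ∧ a)) = max(0.5, 0) = 0.5
  (b ⊃ a): 0.5 > 0, so result = 0
  ((b ∨ (a ∧ a)) ∨ (b ⊃ a)) = max(0.5, 0) = 0.5
  (a ∧ a) = min(0, 0) = 0
  (((b ∨ (a ∧ a)) ∨ (b ⊃ a)) ∨ (a ∧ a)) = max(0.5, 0) = 0.5
  ((a ⊃ b) ⊃ (((b ∨ (a ∧ a)) ∨ (b ⊃ a)) ∨ (a ∧ a))): 1 > 0.5, so result = 0.5
Checking all 9 assignments confirms none give a value below 0.50.

0.50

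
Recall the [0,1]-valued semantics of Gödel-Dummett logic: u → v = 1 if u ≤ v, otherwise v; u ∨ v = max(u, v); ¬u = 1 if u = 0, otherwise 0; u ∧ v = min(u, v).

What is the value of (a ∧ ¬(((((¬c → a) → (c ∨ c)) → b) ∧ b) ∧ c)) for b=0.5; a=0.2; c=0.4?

¬c: Gödel ¬ of 0.4 = 0 (operand ≠ 0)
(¬c → a): 0 ≤ 0.2, so result = 1
(c ∨ c) = max(0.4, 0.4) = 0.4
((¬c → a) → (c ∨ c)): 1 > 0.4, so result = 0.4
(((¬c → a) → (c ∨ c)) → b): 0.4 ≤ 0.5, so result = 1
((((¬c → a) → (c ∨ c)) → b) ∧ b) = min(1, 0.5) = 0.5
(((((¬c → a) → (c ∨ c)) → b) ∧ b) ∧ c) = min(0.5, 0.4) = 0.4
¬(((((¬c → a) → (c ∨ c)) → b) ∧ b) ∧ c): Gödel ¬ of 0.4 = 0 (operand ≠ 0)
(a ∧ ¬(((((¬c → a) → (c ∨ c)) → b) ∧ b) ∧ c)) = min(0.2, 0) = 0

0.00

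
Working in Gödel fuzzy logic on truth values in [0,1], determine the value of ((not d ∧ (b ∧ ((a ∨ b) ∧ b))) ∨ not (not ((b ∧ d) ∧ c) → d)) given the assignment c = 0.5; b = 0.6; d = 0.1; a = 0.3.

0.00

not d: Gödel ¬ of 0.1 = 0 (operand ≠ 0)
(a ∨ b) = max(0.3, 0.6) = 0.6
((a ∨ b) ∧ b) = min(0.6, 0.6) = 0.6
(b ∧ ((a ∨ b) ∧ b)) = min(0.6, 0.6) = 0.6
(not d ∧ (b ∧ ((a ∨ b) ∧ b))) = min(0, 0.6) = 0
(b ∧ d) = min(0.6, 0.1) = 0.1
((b ∧ d) ∧ c) = min(0.1, 0.5) = 0.1
not ((b ∧ d) ∧ c): Gödel ¬ of 0.1 = 0 (operand ≠ 0)
(not ((b ∧ d) ∧ c) → d): 0 ≤ 0.1, so result = 1
not (not ((b ∧ d) ∧ c) → d): Gödel ¬ of 1 = 0 (operand ≠ 0)
((not d ∧ (b ∧ ((a ∨ b) ∧ b))) ∨ not (not ((b ∧ d) ∧ c) → d)) = max(0, 0) = 0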